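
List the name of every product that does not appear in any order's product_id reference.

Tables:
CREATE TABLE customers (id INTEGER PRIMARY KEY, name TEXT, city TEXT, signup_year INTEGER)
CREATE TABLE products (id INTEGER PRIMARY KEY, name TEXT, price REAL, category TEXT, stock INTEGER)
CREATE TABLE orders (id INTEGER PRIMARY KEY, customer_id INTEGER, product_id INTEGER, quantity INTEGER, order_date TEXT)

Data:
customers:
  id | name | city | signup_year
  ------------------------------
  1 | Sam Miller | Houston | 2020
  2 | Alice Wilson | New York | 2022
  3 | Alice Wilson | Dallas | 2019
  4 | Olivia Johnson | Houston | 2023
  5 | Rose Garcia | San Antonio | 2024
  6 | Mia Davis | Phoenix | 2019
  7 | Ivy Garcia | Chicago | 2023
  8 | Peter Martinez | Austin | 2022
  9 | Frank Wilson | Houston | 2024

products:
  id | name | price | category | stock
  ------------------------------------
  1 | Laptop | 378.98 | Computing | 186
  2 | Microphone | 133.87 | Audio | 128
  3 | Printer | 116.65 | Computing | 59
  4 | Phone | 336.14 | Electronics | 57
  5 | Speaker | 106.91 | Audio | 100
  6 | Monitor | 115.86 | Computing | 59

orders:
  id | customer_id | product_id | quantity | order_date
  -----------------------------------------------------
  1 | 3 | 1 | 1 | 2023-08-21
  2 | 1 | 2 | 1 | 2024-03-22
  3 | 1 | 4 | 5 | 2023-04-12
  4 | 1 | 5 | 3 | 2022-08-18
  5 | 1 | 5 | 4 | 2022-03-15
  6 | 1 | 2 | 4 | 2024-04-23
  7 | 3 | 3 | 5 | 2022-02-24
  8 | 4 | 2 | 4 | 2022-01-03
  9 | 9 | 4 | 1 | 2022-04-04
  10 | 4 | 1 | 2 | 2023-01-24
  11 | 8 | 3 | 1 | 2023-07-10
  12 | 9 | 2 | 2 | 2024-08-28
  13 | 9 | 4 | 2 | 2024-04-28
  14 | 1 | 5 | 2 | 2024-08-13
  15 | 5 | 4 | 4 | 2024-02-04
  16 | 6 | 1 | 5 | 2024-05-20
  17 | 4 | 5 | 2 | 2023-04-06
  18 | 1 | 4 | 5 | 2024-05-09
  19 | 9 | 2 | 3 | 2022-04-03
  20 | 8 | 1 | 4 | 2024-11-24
SELECT p.name FROM products p LEFT JOIN orders c ON c.product_id = p.id WHERE c.id IS NULL

Execution result:
Monitor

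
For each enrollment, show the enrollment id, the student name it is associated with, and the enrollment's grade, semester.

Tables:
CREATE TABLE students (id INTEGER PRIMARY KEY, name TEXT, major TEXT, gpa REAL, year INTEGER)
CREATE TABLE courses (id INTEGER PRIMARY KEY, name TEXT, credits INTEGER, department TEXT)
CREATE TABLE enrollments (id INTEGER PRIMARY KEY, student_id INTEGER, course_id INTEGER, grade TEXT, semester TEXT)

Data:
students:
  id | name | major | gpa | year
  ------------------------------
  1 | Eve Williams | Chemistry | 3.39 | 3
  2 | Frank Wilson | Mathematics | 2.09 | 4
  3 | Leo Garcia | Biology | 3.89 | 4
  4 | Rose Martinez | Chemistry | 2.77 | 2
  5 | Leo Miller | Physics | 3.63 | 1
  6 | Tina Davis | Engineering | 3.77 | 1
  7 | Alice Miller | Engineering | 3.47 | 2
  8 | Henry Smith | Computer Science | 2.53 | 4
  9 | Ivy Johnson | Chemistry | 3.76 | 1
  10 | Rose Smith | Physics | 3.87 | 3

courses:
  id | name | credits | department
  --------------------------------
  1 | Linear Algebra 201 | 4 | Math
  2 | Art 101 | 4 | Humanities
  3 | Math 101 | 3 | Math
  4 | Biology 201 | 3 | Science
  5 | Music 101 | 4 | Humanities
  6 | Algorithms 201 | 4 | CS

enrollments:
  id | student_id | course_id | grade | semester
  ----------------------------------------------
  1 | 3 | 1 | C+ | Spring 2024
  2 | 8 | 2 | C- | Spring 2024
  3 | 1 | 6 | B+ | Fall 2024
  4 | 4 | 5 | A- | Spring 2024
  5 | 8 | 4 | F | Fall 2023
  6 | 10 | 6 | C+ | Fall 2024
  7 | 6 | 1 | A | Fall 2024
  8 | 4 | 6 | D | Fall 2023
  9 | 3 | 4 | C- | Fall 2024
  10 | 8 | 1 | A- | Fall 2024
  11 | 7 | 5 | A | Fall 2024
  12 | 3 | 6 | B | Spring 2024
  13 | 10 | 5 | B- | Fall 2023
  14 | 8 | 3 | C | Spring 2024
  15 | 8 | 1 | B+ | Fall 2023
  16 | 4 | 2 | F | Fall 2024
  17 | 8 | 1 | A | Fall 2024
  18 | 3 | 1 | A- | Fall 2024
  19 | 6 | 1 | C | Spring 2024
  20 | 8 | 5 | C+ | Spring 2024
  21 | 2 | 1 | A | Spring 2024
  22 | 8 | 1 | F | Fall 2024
SELECT c.id, p.name AS student, c.grade, c.semester FROM enrollments c JOIN students p ON c.student_id = p.id

Execution result:
id | student | grade | semester
1 | Leo Garcia | C+ | Spring 2024
2 | Henry Smith | C- | Spring 2024
3 | Eve Williams | B+ | Fall 2024
4 | Rose Martinez | A- | Spring 2024
5 | Henry Smith | F | Fall 2023
6 | Rose Smith | C+ | Fall 2024
7 | Tina Davis | A | Fall 2024
8 | Rose Martinez | D | Fall 2023
9 | Leo Garcia | C- | Fall 2024
10 | Henry Smith | A- | Fall 2024
11 | Alice Miller | A | Fall 2024
12 | Leo Garcia | B | Spring 2024
13 | Rose Smith | B- | Fall 2023
14 | Henry Smith | C | Spring 2024
15 | Henry Smith | B+ | Fall 2023
16 | Rose Martinez | F | Fall 2024
17 | Henry Smith | A | Fall 2024
18 | Leo Garcia | A- | Fall 2024
19 | Tina Davis | C | Spring 2024
20 | Henry Smith | C+ | Spring 2024
21 | Frank Wilson | A | Spring 2024
22 | Henry Smith | F | Fall 2024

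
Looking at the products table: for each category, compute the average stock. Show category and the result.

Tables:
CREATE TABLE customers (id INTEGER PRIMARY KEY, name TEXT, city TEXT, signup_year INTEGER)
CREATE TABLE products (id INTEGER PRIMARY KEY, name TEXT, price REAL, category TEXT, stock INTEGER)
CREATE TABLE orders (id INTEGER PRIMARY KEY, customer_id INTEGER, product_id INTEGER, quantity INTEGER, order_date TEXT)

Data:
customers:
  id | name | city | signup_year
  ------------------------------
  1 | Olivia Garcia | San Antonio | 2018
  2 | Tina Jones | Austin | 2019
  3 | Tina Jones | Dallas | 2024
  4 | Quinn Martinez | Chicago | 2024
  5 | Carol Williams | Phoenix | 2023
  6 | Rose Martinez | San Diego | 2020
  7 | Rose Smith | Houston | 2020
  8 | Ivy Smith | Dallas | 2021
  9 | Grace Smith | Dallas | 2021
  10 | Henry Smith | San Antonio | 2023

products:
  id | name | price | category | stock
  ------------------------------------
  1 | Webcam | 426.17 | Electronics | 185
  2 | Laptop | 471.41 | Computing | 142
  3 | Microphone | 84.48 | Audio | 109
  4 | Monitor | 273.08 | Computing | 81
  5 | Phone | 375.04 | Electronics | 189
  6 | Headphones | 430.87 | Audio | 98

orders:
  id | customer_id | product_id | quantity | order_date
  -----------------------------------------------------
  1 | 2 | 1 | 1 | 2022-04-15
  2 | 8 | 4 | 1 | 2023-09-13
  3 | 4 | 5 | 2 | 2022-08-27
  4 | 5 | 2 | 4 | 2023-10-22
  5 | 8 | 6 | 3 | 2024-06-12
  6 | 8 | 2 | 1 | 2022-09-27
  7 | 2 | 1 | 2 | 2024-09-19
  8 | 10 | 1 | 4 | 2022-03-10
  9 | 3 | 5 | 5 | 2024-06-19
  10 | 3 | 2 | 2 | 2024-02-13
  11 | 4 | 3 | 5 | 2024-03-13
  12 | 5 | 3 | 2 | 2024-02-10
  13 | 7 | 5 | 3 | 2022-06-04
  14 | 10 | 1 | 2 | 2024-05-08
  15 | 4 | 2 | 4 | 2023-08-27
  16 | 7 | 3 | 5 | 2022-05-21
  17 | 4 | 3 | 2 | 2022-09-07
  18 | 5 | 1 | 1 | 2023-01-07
SELECT category, AVG(stock) AS avg_stock FROM products GROUP BY category

Execution result:
category | avg_stock
Audio | 103.50
Computing | 111.50
Electronics | 187.00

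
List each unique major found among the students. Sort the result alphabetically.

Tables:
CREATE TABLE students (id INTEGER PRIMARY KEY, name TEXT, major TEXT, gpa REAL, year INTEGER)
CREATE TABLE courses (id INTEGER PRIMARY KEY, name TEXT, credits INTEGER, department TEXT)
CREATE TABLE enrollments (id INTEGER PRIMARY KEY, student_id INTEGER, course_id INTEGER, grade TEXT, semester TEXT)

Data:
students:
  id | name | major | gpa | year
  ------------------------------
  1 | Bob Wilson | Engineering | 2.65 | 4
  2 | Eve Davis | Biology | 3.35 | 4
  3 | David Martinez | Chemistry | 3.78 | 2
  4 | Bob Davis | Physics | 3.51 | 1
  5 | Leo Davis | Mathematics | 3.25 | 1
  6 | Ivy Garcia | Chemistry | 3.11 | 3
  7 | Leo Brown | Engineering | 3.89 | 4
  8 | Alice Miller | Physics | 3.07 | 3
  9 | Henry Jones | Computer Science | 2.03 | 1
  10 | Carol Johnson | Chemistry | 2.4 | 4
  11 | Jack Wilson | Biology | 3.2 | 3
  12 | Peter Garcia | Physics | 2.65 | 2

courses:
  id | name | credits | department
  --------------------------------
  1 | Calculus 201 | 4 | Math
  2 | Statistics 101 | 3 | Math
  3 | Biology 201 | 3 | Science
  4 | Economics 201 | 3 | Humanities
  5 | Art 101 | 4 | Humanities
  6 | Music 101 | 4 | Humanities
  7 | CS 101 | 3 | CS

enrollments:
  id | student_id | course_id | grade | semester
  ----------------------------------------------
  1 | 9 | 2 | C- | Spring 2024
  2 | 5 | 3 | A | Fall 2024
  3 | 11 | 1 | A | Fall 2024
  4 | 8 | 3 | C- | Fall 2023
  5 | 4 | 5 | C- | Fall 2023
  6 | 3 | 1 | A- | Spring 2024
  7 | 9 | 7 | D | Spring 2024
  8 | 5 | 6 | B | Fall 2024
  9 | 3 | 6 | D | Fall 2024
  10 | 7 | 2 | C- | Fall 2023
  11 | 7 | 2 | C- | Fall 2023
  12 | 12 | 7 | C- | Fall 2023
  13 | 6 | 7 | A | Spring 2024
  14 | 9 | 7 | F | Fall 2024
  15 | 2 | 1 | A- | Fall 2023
SELECT DISTINCT major FROM students ORDER BY major

Execution result:
major
Biology
Chemistry
Computer Science
Engineering
Mathematics
Physics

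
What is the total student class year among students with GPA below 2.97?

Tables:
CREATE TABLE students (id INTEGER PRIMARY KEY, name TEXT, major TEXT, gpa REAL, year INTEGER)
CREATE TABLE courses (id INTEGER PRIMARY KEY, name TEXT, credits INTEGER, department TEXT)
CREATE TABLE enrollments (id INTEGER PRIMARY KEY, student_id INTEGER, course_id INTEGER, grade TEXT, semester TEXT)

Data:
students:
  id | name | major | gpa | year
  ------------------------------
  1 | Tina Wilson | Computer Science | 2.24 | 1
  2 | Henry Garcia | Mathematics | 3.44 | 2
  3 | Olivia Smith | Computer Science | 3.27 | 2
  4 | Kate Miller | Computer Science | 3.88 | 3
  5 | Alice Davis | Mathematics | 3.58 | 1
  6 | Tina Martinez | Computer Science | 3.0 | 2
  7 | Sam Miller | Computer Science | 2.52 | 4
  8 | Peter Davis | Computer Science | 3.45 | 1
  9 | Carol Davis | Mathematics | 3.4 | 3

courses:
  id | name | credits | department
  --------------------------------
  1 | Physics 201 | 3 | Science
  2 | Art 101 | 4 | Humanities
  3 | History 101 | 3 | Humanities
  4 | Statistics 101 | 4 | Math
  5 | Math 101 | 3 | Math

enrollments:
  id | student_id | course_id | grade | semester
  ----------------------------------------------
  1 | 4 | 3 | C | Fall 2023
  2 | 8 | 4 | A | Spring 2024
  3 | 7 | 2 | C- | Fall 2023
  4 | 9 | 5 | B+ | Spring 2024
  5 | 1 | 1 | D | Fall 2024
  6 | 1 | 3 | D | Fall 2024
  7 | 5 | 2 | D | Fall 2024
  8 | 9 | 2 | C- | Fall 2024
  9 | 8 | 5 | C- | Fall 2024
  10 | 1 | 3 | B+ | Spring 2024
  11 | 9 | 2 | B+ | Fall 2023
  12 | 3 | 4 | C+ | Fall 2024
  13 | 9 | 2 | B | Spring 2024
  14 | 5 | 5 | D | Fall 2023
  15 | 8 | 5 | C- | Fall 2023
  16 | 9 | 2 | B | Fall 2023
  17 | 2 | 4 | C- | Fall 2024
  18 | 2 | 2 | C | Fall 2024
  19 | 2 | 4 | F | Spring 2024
SELECT SUM(year) FROM students WHERE gpa < 2.97

Execution result:
5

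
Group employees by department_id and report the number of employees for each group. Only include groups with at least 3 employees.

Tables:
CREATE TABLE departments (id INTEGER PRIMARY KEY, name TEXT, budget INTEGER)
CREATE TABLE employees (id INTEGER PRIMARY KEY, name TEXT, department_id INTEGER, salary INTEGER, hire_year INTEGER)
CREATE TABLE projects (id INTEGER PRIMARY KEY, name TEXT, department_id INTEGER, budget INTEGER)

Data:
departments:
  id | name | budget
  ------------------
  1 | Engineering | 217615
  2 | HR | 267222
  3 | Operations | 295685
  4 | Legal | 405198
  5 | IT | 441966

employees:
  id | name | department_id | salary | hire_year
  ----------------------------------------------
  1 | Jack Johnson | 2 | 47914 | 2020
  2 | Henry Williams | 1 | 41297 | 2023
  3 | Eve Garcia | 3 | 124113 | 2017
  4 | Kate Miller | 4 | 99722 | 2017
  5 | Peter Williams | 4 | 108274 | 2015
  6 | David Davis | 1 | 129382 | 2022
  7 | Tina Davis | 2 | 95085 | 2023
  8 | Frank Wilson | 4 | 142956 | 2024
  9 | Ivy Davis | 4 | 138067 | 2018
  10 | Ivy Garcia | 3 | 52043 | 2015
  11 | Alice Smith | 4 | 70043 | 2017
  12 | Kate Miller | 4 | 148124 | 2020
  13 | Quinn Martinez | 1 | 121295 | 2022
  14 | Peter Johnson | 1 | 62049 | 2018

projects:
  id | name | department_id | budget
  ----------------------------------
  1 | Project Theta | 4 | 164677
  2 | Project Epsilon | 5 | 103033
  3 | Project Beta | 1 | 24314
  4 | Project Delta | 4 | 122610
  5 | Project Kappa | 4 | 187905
SELECT department_id, COUNT(*) AS n FROM employees GROUP BY department_id HAVING COUNT(*) >= 3

Execution result:
department_id | n
1 | 4
4 | 6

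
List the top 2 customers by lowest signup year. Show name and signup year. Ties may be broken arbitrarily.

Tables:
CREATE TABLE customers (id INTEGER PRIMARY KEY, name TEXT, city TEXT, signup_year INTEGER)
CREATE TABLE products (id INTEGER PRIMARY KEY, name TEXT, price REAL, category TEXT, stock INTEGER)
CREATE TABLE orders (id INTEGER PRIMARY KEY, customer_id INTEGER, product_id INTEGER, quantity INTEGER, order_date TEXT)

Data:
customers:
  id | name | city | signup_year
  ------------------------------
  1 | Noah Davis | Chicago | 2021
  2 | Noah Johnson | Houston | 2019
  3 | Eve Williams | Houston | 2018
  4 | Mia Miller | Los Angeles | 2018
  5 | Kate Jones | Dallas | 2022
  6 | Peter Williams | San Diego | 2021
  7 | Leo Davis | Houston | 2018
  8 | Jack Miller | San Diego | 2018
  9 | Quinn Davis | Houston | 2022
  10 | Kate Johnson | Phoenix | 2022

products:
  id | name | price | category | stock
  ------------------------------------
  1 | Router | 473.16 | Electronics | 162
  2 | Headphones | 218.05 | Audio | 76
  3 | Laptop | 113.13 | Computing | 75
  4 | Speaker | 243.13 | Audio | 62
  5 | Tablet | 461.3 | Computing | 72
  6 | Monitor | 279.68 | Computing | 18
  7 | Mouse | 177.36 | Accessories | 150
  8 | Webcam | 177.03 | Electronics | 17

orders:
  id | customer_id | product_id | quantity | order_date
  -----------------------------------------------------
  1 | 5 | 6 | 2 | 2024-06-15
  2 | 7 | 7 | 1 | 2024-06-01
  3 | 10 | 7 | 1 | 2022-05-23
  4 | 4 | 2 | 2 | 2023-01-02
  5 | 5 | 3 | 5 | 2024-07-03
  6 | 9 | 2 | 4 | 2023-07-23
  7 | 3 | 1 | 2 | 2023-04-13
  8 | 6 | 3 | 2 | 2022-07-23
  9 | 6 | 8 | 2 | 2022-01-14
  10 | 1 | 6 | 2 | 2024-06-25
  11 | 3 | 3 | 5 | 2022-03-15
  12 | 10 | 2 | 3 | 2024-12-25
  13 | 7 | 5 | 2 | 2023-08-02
SELECT name, signup_year FROM customers ORDER BY signup_year ASC LIMIT 2

Execution result:
name | signup_year
Eve Williams | 2018
Mia Miller | 2018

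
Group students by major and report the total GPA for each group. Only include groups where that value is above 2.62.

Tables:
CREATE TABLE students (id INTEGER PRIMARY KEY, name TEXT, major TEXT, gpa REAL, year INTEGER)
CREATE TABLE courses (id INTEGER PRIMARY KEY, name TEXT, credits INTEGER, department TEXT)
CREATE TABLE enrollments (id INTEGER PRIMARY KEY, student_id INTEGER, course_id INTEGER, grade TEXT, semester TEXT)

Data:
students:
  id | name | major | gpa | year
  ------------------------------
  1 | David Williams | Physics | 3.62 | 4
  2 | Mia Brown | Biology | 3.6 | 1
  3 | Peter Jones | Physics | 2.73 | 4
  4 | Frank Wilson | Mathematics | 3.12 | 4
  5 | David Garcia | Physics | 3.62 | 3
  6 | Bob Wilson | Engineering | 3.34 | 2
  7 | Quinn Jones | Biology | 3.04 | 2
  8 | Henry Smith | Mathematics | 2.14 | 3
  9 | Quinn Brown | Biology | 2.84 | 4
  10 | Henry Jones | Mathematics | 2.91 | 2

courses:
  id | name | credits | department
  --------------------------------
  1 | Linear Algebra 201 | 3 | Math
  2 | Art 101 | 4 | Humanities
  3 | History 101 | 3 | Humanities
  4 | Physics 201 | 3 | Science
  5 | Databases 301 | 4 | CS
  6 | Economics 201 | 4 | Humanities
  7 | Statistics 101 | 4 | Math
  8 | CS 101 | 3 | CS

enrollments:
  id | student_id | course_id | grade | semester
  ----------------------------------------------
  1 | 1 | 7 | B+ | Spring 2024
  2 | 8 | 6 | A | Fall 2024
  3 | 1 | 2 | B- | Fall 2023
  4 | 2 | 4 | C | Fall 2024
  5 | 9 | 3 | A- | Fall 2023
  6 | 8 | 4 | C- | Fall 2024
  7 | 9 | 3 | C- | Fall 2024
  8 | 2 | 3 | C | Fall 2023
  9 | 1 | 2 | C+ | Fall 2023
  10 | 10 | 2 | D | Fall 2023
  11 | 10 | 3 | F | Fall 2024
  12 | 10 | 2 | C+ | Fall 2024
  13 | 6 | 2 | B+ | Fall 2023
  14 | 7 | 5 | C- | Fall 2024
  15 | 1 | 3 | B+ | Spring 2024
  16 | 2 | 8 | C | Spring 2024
SELECT major, SUM(gpa) AS sum_gpa FROM students GROUP BY major HAVING SUM(gpa) > 2.62

Execution result:
major | sum_gpa
Biology | 9.48
Engineering | 3.34
Mathematics | 8.17
Physics | 9.97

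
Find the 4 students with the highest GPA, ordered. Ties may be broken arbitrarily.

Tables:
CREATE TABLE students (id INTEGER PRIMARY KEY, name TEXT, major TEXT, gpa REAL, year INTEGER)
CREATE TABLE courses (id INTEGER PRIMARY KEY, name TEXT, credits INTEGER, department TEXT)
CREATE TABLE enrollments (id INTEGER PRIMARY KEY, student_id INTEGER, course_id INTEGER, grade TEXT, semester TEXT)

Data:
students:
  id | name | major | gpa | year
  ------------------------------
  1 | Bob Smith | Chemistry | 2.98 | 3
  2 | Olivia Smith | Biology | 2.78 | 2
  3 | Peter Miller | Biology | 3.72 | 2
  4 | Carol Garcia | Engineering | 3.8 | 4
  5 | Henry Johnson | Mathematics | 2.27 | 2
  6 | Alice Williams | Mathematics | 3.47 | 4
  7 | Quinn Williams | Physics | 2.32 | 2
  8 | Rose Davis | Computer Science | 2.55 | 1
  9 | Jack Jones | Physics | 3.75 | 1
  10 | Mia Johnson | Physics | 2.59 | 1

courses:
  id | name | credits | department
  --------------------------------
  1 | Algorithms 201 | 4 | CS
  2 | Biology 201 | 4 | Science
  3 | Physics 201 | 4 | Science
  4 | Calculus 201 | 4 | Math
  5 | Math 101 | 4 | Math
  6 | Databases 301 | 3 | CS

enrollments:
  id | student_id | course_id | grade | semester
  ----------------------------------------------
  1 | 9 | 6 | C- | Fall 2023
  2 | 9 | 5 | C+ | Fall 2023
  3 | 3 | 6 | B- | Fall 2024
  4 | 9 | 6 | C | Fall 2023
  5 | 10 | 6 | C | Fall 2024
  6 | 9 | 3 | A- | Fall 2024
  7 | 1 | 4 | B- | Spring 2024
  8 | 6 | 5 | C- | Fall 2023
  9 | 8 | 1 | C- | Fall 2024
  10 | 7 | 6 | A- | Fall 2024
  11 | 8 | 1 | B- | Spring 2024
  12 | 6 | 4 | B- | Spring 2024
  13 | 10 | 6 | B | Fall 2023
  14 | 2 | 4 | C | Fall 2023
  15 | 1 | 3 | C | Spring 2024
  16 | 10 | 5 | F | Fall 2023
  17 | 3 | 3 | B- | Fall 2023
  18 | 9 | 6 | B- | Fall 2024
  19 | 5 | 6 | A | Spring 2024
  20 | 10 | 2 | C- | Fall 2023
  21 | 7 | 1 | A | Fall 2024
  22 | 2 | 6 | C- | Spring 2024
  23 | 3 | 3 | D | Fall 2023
SELECT name, gpa FROM students ORDER BY gpa DESC LIMIT 4

Execution result:
name | gpa
Carol Garcia | 3.80
Jack Jones | 3.75
Peter Miller | 3.72
Alice Williams | 3.47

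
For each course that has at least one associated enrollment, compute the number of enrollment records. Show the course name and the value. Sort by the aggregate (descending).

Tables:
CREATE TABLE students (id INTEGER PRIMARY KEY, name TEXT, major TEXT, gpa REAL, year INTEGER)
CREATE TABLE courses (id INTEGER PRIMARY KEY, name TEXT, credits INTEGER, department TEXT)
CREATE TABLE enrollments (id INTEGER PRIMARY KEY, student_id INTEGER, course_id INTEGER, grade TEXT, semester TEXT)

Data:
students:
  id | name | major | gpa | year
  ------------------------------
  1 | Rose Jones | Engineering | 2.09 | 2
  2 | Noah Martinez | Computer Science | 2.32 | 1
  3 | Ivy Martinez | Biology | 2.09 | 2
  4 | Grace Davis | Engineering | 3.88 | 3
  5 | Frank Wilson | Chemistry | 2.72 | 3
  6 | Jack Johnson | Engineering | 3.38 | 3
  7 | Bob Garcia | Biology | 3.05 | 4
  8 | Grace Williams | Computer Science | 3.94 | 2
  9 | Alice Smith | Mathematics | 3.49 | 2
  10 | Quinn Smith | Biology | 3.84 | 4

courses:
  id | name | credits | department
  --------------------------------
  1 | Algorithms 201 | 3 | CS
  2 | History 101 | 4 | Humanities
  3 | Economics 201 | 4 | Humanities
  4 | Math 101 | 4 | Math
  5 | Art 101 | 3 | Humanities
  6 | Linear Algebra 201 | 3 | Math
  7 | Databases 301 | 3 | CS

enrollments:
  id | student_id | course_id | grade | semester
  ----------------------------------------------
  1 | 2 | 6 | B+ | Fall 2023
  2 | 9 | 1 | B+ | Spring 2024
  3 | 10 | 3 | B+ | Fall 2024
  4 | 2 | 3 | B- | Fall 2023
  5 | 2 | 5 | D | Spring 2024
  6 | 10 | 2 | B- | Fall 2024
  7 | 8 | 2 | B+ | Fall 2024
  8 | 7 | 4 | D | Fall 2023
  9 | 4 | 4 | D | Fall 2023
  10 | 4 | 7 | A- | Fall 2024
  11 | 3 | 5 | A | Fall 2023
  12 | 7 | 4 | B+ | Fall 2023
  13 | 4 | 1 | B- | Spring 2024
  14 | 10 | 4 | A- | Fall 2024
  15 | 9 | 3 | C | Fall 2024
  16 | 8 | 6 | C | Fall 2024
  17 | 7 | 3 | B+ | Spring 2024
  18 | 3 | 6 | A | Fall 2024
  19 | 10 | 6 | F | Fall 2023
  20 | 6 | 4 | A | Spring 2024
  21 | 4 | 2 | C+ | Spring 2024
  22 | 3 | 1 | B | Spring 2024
SELECT p.name, COUNT(*) AS n FROM enrollments c JOIN courses p ON c.course_id = p.id GROUP BY p.id, p.name ORDER BY n DESC

Execution result:
name | n
Math 101 | 5
Economics 201 | 4
Linear Algebra 201 | 4
Algorithms 201 | 3
History 101 | 3
Art 101 | 2
Databases 301 | 1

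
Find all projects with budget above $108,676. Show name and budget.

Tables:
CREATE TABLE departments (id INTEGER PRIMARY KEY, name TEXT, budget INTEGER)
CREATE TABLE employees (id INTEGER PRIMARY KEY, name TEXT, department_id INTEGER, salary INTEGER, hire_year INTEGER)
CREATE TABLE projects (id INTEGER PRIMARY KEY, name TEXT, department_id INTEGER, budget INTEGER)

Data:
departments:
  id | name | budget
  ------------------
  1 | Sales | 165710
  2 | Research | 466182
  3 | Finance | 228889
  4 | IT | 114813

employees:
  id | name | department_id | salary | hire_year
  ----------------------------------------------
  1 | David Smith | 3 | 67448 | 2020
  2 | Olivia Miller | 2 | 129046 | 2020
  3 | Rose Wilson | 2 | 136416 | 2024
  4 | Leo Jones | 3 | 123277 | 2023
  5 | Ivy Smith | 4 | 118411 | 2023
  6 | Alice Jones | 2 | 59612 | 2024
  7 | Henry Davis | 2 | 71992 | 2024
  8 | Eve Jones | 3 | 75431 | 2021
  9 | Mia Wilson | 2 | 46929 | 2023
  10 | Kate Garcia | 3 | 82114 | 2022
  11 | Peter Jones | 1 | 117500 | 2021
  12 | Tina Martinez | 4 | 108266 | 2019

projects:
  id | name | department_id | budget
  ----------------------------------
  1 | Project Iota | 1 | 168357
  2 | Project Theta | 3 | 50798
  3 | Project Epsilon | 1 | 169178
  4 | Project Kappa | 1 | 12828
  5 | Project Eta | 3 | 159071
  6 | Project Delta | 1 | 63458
SELECT name, budget FROM projects WHERE budget > 108676

Execution result:
name | budget
Project Iota | 168357
Project Epsilon | 169178
Project Eta | 159071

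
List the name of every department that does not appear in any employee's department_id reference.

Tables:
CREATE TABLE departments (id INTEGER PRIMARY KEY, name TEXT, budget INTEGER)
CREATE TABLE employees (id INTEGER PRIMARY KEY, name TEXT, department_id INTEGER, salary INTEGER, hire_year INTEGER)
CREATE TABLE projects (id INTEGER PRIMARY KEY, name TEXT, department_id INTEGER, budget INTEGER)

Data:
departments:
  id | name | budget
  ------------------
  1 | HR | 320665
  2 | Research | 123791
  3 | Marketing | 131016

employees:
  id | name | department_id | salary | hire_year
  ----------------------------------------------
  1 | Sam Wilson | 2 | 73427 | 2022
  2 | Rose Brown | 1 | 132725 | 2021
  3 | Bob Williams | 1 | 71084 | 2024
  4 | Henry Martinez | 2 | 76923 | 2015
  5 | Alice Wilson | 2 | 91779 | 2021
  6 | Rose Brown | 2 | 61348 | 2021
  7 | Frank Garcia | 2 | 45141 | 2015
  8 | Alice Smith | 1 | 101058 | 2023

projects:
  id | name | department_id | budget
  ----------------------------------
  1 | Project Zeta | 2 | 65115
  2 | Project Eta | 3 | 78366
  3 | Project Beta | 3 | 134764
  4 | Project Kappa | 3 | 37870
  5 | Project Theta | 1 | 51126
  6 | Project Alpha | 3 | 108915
SELECT p.name FROM departments p LEFT JOIN employees c ON c.department_id = p.id WHERE c.id IS NULL

Execution result:
Marketing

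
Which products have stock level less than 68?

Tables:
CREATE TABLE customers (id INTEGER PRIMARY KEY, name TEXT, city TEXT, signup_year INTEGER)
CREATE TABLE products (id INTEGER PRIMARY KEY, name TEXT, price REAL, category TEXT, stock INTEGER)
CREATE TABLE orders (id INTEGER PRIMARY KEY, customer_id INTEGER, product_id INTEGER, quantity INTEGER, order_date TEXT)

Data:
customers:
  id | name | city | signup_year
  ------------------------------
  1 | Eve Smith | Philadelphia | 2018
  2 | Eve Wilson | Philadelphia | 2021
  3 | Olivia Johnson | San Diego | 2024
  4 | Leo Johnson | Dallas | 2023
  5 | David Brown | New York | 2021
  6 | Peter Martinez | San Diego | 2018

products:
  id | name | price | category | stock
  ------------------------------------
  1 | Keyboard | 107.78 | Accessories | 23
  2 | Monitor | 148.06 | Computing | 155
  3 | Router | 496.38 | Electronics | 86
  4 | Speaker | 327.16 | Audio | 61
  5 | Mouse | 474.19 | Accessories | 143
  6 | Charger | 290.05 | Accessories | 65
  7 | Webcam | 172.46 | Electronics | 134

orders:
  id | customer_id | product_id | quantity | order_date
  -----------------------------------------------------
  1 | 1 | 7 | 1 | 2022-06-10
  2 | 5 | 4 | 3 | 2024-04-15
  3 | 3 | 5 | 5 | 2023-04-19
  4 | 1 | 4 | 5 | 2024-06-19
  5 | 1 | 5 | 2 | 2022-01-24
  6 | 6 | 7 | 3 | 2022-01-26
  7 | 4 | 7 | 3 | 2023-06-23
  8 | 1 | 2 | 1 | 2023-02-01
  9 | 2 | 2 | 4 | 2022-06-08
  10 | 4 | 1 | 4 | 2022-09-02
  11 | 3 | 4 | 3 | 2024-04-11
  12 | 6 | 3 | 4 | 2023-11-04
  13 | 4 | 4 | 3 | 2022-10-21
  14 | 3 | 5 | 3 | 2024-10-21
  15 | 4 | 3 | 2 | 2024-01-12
SELECT name, stock FROM products WHERE stock < 68

Execution result:
name | stock
Keyboard | 23
Speaker | 61
Charger | 65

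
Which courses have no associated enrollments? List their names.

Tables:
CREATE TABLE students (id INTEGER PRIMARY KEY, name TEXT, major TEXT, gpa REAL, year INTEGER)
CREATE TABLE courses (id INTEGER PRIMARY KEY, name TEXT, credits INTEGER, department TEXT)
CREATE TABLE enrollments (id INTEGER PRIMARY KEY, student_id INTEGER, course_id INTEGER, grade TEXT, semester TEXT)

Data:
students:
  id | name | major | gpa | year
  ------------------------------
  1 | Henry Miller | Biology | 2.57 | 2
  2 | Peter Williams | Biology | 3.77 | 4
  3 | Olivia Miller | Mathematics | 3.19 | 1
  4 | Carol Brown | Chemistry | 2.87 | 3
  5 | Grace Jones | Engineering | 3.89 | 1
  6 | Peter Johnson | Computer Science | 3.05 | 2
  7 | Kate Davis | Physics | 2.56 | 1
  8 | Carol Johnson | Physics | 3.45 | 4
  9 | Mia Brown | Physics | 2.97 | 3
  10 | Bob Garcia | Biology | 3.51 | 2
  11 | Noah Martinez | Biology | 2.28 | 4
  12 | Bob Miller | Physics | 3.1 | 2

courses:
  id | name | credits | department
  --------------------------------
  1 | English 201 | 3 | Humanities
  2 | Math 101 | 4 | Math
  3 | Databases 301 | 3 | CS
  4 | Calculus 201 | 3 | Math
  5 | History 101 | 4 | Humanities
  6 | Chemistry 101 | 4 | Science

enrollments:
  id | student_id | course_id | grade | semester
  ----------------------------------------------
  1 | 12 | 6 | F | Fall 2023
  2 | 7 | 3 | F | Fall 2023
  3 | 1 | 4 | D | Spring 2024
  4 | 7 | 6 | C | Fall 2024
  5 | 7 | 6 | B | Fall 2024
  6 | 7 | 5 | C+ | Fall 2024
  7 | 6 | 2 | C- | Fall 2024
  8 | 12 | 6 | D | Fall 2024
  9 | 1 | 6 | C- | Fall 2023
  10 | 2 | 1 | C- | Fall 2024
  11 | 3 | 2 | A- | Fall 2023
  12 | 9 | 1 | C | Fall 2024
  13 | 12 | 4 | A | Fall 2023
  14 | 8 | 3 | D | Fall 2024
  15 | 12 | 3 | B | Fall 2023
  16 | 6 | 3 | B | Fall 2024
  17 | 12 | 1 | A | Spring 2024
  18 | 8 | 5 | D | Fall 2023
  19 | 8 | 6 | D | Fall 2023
SELECT p.name FROM courses p LEFT JOIN enrollments c ON c.course_id = p.id WHERE c.id IS NULL

Execution result:
(no rows)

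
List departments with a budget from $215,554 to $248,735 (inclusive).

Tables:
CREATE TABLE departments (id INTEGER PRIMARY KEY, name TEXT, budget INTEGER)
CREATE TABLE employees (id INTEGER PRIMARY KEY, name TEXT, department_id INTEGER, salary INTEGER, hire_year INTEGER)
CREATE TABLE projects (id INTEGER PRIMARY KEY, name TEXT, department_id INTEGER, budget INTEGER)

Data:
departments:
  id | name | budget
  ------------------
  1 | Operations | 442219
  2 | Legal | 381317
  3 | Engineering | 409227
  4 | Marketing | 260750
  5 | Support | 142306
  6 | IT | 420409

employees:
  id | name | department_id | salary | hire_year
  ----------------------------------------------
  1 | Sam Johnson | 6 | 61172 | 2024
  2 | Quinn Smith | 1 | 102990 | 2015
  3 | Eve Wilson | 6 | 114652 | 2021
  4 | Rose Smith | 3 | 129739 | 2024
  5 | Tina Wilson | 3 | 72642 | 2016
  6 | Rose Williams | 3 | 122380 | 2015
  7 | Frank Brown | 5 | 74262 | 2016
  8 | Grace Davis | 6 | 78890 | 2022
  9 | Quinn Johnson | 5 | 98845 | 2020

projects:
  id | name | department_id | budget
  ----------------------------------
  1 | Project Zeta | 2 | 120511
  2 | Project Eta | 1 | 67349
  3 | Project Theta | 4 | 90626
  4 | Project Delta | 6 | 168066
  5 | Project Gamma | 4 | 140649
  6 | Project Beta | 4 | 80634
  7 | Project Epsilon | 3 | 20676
SELECT name, budget FROM departments WHERE budget BETWEEN 215554 AND 248735

Execution result:
(no rows)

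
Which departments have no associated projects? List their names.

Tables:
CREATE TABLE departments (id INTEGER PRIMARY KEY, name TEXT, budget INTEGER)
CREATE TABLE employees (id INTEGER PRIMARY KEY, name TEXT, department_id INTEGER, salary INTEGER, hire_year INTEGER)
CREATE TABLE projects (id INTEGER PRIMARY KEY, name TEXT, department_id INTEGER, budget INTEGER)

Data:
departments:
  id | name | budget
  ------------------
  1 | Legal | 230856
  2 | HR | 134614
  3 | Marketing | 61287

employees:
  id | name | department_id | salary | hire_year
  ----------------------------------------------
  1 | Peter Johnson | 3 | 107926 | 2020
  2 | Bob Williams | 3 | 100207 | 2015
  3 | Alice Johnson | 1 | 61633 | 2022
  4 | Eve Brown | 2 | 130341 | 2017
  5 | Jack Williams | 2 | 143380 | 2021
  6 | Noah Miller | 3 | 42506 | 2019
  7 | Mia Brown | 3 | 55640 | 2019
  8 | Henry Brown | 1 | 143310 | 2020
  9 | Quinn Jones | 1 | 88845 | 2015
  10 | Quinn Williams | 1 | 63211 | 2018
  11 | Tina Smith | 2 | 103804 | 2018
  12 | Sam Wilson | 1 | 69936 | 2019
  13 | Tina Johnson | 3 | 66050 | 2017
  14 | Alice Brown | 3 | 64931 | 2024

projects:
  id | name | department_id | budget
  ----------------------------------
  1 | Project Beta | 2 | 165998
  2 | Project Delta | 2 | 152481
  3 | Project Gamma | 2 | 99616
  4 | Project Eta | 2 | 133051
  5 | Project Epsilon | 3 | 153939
SELECT p.name FROM departments p LEFT JOIN projects c ON c.department_id = p.id WHERE c.id IS NULL

Execution result:
Legal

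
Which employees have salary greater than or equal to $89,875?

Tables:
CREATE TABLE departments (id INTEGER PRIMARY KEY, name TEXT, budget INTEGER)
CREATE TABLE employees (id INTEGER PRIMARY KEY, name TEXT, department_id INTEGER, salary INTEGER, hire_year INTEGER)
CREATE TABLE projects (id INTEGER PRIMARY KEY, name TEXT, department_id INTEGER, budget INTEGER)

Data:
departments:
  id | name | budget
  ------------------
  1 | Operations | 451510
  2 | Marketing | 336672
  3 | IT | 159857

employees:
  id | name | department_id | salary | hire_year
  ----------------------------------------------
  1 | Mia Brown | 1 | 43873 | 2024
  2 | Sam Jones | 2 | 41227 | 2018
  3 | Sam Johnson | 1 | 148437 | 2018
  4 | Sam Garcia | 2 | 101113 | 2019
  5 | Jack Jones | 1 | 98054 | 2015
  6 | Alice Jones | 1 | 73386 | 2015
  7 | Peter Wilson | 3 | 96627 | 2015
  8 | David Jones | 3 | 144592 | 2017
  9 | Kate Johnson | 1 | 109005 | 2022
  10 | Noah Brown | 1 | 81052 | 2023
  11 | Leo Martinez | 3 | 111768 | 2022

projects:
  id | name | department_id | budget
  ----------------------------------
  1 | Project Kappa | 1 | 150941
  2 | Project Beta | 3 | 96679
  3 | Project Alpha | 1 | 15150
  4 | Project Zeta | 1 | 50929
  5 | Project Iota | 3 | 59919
SELECT name, salary FROM employees WHERE salary >= 89875

Execution result:
name | salary
Sam Johnson | 148437
Sam Garcia | 101113
Jack Jones | 98054
Peter Wilson | 96627
David Jones | 144592
Kate Johnson | 109005
Leo Martinez | 111768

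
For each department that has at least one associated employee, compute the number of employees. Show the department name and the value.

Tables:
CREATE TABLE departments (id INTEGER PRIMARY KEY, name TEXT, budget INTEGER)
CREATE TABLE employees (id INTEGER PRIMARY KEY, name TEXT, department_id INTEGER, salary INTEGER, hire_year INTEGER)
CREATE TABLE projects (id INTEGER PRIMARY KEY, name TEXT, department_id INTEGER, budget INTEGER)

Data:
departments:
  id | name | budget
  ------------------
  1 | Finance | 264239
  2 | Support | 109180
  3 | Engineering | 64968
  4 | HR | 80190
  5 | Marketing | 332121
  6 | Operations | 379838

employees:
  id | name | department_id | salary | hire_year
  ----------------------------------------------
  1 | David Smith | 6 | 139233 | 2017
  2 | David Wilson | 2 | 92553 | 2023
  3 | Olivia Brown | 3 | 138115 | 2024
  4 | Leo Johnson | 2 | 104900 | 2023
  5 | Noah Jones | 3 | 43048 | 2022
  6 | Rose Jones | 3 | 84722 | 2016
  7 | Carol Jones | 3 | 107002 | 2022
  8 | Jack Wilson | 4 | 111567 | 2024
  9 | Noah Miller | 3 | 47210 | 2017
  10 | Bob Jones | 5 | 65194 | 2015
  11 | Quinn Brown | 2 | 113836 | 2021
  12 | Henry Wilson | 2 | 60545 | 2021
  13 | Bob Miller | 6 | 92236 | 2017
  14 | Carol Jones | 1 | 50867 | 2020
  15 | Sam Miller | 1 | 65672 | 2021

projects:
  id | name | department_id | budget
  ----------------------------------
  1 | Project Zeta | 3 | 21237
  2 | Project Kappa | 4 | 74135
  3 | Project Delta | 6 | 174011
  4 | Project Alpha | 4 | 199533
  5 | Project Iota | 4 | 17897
SELECT p.name, COUNT(*) AS n FROM employees c JOIN departments p ON c.department_id = p.id GROUP BY p.id, p.name

Execution result:
name | n
Finance | 2
Support | 4
Engineering | 5
HR | 1
Marketing | 1
Operations | 2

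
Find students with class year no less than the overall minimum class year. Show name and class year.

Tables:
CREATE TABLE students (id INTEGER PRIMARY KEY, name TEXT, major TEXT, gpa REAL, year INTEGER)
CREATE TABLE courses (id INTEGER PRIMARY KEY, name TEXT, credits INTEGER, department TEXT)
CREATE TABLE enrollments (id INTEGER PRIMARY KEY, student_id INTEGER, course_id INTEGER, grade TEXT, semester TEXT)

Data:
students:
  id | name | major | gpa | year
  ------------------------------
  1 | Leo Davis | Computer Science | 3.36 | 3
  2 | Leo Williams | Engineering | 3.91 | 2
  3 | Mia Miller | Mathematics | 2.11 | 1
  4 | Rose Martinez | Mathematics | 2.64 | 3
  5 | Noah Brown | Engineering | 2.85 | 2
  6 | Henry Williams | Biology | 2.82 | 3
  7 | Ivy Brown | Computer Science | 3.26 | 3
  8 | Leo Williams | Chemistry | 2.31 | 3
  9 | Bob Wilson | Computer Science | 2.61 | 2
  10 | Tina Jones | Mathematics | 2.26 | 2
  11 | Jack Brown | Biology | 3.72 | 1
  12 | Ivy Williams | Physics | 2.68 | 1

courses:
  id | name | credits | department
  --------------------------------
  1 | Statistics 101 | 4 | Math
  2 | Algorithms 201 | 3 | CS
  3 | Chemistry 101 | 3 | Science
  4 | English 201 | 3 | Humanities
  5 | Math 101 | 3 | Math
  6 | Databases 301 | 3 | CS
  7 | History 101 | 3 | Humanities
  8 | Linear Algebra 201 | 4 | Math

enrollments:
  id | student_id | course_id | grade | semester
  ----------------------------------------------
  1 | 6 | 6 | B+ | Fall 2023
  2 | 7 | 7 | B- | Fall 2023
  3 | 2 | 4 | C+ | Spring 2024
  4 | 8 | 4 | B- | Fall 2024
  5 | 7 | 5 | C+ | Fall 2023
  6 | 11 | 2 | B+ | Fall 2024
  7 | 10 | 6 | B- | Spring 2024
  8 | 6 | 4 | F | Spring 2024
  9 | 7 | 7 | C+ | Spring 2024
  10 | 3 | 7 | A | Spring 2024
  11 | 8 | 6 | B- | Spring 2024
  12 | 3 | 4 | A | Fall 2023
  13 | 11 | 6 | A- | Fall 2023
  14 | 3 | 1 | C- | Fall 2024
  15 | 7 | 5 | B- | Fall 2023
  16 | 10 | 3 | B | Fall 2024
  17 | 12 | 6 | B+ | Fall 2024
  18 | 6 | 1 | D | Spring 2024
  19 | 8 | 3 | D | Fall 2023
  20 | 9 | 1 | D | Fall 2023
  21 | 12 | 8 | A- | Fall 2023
SELECT name, year FROM students WHERE year >= (SELECT MIN(year) FROM students)

Execution result:
name | year
Leo Davis | 3
Leo Williams | 2
Mia Miller | 1
Rose Martinez | 3
Noah Brown | 2
Henry Williams | 3
Ivy Brown | 3
Leo Williams | 3
Bob Wilson | 2
Tina Jones | 2
Jack Brown | 1
Ivy Williams | 1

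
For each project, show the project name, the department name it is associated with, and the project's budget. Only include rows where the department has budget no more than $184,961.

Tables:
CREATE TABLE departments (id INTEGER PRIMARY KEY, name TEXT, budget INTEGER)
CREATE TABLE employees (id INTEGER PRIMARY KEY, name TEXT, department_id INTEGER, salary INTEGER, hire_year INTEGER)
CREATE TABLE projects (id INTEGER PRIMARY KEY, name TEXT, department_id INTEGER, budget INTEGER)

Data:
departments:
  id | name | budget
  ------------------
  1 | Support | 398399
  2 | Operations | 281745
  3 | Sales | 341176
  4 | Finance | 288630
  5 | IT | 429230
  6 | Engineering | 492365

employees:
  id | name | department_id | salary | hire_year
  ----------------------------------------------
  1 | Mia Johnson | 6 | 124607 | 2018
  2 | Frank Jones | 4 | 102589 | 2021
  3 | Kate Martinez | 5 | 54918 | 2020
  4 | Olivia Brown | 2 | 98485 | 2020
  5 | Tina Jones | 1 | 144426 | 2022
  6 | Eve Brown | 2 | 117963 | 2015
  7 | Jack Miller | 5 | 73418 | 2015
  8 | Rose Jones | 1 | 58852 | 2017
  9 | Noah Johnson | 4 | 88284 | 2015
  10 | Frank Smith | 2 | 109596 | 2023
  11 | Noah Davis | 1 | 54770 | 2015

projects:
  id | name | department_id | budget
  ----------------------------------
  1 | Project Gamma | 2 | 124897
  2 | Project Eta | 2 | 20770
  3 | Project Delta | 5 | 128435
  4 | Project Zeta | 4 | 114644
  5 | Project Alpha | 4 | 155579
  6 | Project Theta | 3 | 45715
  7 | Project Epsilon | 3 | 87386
SELECT c.name, p.name AS department, c.budget FROM projects c JOIN departments p ON c.department_id = p.id WHERE p.budget <= 184961

Execution result:
(no rows)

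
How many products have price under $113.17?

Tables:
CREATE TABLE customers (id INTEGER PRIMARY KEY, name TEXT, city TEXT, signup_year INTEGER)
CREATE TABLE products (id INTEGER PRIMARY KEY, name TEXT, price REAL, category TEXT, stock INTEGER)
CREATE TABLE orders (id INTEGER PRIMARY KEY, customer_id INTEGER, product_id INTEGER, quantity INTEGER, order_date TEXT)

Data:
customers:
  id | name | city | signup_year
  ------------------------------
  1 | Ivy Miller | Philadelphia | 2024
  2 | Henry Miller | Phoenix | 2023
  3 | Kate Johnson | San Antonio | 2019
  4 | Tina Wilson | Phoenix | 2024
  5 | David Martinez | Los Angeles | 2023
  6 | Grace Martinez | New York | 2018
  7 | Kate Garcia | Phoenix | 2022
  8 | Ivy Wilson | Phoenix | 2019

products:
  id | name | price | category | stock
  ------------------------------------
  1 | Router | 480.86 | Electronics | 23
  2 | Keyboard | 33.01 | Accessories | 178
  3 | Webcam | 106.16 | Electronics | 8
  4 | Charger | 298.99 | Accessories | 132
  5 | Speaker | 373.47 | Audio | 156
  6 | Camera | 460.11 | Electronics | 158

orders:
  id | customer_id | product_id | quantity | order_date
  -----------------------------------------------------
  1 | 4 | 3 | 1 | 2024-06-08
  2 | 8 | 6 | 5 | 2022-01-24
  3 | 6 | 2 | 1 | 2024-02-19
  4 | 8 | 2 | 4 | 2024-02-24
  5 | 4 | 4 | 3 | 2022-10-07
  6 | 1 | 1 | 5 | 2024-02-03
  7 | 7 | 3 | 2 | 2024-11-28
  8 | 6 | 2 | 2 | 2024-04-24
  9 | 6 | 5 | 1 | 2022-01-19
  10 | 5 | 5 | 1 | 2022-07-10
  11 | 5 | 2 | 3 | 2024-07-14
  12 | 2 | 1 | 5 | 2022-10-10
SELECT COUNT(*) FROM products WHERE price < 113.17

Execution result:
2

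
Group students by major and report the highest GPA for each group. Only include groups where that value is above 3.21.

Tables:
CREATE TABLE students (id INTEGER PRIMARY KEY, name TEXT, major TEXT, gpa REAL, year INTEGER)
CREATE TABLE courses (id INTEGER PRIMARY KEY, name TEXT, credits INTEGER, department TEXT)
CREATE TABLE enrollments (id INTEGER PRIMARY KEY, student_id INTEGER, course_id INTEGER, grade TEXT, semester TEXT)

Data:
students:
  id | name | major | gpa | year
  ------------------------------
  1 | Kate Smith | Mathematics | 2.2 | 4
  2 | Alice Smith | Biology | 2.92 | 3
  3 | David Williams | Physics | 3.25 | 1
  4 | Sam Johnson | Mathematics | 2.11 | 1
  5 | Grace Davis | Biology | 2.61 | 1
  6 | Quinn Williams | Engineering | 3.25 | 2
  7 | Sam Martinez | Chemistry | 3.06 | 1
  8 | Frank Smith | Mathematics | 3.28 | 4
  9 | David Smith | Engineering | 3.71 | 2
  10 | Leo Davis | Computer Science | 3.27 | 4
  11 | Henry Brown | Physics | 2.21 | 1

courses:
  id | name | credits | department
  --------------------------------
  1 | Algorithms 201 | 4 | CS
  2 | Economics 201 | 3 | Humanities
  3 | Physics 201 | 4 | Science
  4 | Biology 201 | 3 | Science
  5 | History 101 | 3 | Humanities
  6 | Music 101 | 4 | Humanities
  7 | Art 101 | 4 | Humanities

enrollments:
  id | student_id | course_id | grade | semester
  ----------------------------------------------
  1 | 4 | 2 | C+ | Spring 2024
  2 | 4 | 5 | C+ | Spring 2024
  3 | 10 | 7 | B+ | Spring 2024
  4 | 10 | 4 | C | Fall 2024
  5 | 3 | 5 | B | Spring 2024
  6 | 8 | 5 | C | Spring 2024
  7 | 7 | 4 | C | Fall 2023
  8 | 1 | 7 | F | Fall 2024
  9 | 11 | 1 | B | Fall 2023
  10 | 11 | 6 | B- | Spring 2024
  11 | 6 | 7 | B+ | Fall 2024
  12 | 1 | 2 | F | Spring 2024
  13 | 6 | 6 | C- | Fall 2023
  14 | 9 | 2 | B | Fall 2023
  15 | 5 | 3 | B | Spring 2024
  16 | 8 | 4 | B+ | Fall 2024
SELECT major, MAX(gpa) AS max_gpa FROM students GROUP BY major HAVING MAX(gpa) > 3.21

Execution result:
major | max_gpa
Computer Science | 3.27
Engineering | 3.71
Mathematics | 3.28
Physics | 3.25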